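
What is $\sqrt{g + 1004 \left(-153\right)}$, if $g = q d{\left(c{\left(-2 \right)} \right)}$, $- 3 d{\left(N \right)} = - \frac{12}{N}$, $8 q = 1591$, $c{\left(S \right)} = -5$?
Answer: $\frac{i \sqrt{15377110}}{10} \approx 392.14 i$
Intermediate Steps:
$q = \frac{1591}{8}$ ($q = \frac{1}{8} \cdot 1591 = \frac{1591}{8} \approx 198.88$)
$d{\left(N \right)} = \frac{4}{N}$ ($d{\left(N \right)} = - \frac{\left(-12\right) \frac{1}{N}}{3} = \frac{4}{N}$)
$g = - \frac{1591}{10}$ ($g = \frac{1591 \frac{4}{-5}}{8} = \frac{1591 \cdot 4 \left(- \frac{1}{5}\right)}{8} = \frac{1591}{8} \left(- \frac{4}{5}\right) = - \frac{1591}{10} \approx -159.1$)
$\sqrt{g + 1004 \left(-153\right)} = \sqrt{- \frac{1591}{10} + 1004 \left(-153\right)} = \sqrt{- \frac{1591}{10} - 153612} = \sqrt{- \frac{1537711}{10}} = \frac{i \sqrt{15377110}}{10}$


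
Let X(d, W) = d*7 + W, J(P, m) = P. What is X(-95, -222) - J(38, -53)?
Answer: -925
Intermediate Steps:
X(d, W) = W + 7*d (X(d, W) = 7*d + W = W + 7*d)
X(-95, -222) - J(38, -53) = (-222 + 7*(-95)) - 1*38 = (-222 - 665) - 38 = -887 - 38 = -925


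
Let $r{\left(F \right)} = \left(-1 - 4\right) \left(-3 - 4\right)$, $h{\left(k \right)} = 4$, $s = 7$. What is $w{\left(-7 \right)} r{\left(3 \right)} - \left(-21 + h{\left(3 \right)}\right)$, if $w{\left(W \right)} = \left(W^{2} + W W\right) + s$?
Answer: $3692$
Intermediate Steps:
$r{\left(F \right)} = 35$ ($r{\left(F \right)} = \left(-5\right) \left(-7\right) = 35$)
$w{\left(W \right)} = 7 + 2 W^{2}$ ($w{\left(W \right)} = \left(W^{2} + W W\right) + 7 = \left(W^{2} + W^{2}\right) + 7 = 2 W^{2} + 7 = 7 + 2 W^{2}$)
$w{\left(-7 \right)} r{\left(3 \right)} - \left(-21 + h{\left(3 \right)}\right) = \left(7 + 2 \left(-7\right)^{2}\right) 35 + \left(21 - 4\right) = \left(7 + 2 \cdot 49\right) 35 + \left(21 - 4\right) = \left(7 + 98\right) 35 + 17 = 105 \cdot 35 + 17 = 3675 + 17 = 3692$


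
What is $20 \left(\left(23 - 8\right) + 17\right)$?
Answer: $640$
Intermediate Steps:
$20 \left(\left(23 - 8\right) + 17\right) = 20 \left(15 + 17\right) = 20 \cdot 32 = 640$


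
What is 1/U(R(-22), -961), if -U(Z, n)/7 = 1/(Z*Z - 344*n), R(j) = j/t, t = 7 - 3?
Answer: -1322457/28 ≈ -47231.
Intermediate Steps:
t = 4
R(j) = j/4
U(Z, n) = -7/(Z² - 344*n) (U(Z, n) = -7/(Z*Z - 344*n) = -7/(Z² - 344*n))
1/U(R(-22), -961) = 1/(7/(-((¼)*(-22))² + 344*(-961))) = 1/(7/(-(-11/2)² - 330584)) = 1/(7/(-1*121/4 - 330584)) = 1/(7/(-121/4 - 330584)) = 1/(7/(-1322457/4)) = 1/(7*(-4/1322457)) = 1/(-28/1322457) = -1322457/28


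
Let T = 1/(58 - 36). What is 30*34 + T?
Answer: 22441/22 ≈ 1020.0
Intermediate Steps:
T = 1/22 ≈ 0.045455
30*34 + T = 30*34 + 1/22 = 1020 + 1/22 = 22441/22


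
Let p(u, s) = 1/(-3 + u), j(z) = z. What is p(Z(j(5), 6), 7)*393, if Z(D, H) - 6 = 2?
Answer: 393/5 ≈ 78.600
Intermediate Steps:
Z(D, H) = 8 (Z(D, H) = 6 + 2 = 8)
p(Z(j(5), 6), 7)*393 = 393/(-3 + 8) = 393/5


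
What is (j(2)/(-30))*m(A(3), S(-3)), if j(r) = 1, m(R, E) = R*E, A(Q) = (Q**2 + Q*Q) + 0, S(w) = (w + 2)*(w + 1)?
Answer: -6/5 ≈ -1.2000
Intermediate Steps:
S(w) = (1 + w)*(2 + w) (S(w) = (2 + w)*(1 + w) = (1 + w)*(2 + w))
A(Q) = 2*Q**2 (A(Q) = (Q**2 + Q**2) + 0 = 2*Q**2 + 0 = 2*Q**2)
m(R, E) = E*R
(j(2)/(-30))*m(A(3), S(-3)) = (1/(-30))*((2 + (-3)**2 + 3*(-3))*(2*3**2)) = (1*(-1/30))*((2 + 9 - 9)*(2*9)) = -18/15 = -1/30*36 = -6/5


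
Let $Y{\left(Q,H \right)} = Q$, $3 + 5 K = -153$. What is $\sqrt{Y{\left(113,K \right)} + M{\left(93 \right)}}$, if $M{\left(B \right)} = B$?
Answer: $\sqrt{206} \approx 14.353$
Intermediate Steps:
$K = - \frac{156}{5}$ ($K = - \frac{3}{5} + \frac{1}{5} \left(-153\right) = - \frac{3}{5} - \frac{153}{5} = - \frac{156}{5} \approx -31.2$)
$\sqrt{Y{\left(113,K \right)} + M{\left(93 \right)}} = \sqrt{113 + 93} = \sqrt{206}$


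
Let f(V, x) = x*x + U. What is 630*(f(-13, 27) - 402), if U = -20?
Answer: 193410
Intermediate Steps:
f(V, x) = -20 + x**2 (f(V, x) = x*x - 20 = x**2 - 20 = -20 + x**2)
630*(f(-13, 27) - 402) = 630*((-20 + 27**2) - 402) = 630*((-20 + 729) - 402) = 630*(709 - 402) = 630*307 = 193410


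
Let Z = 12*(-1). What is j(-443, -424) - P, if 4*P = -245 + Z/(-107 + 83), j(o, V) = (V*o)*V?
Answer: -637125655/8 ≈ -7.9641e+7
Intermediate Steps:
Z = -12
j(o, V) = o*V**2
P = -489/8 (P = (-245 - 12/(-107 + 83))/4 = (-245 - 12/(-24))/4 = (-245 - 12*(-1/24))/4 = (-245 + 1/2)/4 = (1/4)*(-489/2) = -489/8 ≈ -61.125)
j(-443, -424) - P = -443*(-424)**2 - 1*(-489/8) = -443*179776 + 489/8 = -79640768 + 489/8 = -637125655/8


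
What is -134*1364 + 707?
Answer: -182069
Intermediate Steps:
-134*1364 + 707 = -182776 + 707 = -182069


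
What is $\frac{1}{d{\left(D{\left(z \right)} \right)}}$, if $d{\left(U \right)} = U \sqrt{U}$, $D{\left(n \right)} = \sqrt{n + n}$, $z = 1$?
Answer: $\frac{\sqrt[4]{2}}{2} \approx 0.5946$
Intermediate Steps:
$D{\left(n \right)} = \sqrt{2} \sqrt{n}$ ($D{\left(n \right)} = \sqrt{2 n} = \sqrt{2} \sqrt{n}$)
$d{\left(U \right)} = U^{\frac{3}{2}}$
$\frac{1}{d{\left(D{\left(z \right)} \right)}} = \frac{1}{\left(\sqrt{2} \sqrt{1}\right)^{\frac{3}{2}}} = \frac{1}{\left(\sqrt{2} \cdot 1\right)^{\frac{3}{2}}} = \frac{1}{\left(\sqrt{2}\right)^{\frac{3}{2}}} = \frac{1}{2^{\frac{3}{4}}} = \frac{\sqrt[4]{2}}{2}$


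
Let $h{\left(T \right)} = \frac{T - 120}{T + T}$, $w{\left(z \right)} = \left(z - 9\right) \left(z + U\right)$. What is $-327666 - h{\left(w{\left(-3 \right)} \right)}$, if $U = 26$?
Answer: $- \frac{15072669}{46} \approx -3.2767 \cdot 10^{5}$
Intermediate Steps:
$w{\left(z \right)} = \left(-9 + z\right) \left(26 + z\right)$ ($w{\left(z \right)} = \left(z - 9\right) \left(z + 26\right) = \left(-9 + z\right) \left(26 + z\right)$)
$h{\left(T \right)} = \frac{-120 + T}{2 T}$
$-327666 - h{\left(w{\left(-3 \right)} \right)} = -327666 - \frac{-120 + \left(-234 + \left(-3\right)^{2} + 17 \left(-3\right)\right)}{2 \left(-234 + \left(-3\right)^{2} + 17 \left(-3\right)\right)} = -327666 - \frac{-120 - 276}{2 \left(-234 + 9 - 51\right)} = -327666 - \frac{-120 - 276}{2 \left(-276\right)} = -327666 - \frac{1}{2} \left(- \frac{1}{276}\right) \left(-396\right) = -327666 - \frac{33}{46} = - \frac{15072669}{46}$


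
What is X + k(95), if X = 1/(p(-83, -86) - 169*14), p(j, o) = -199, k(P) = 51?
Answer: 130814/2565 ≈ 51.000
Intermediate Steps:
X = -1/2565 (X = 1/(-199 - 169*14) = 1/(-199 - 2366) = 1/(-2565) = -1/2565 ≈ -0.00038986)
X + k(95) = -1/2565 + 51 = 130814/2565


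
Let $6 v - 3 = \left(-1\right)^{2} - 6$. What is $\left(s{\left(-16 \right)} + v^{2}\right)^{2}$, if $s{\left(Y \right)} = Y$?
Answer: $\frac{20449}{81} \approx 252.46$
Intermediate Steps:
$v = - \frac{1}{3}$ ($v = \frac{1}{2} + \frac{\left(-1\right)^{2} - 6}{6} = \frac{1}{2} + \frac{1 - 6}{6} = \frac{1}{2} + \frac{1}{6} \left(-5\right) = \frac{1}{2} - \frac{5}{6} = - \frac{1}{3} \approx -0.33333$)
$\left(s{\left(-16 \right)} + v^{2}\right)^{2} = \left(-16 + \left(- \frac{1}{3}\right)^{2}\right)^{2} = \left(-16 + \frac{1}{9}\right)^{2} = \left(- \frac{143}{9}\right)^{2} = \frac{20449}{81}$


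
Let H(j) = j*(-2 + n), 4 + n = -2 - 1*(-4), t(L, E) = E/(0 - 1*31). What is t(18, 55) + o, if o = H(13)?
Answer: -1667/31 ≈ -53.774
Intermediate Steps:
t(L, E) = -E/31 (t(L, E) = E/(0 - 31) = E/(-31) = E*(-1/31) = -E/31)
n = -2 (n = -4 + (-2 - 1*(-4)) = -4 + (-2 + 4) = -4 + 2 = -2)
H(j) = -4*j (H(j) = j*(-2 - 2) = j*(-4) = -4*j)
o = -52 (o = -4*13 = -52)
t(18, 55) + o = -1/31*55 - 52 = -55/31 - 52 = -1667/31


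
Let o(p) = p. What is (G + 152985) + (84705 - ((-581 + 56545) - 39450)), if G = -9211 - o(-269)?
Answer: 212234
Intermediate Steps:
G = -8942 (G = -9211 - 1*(-269) = -9211 + 269 = -8942)
(G + 152985) + (84705 - ((-581 + 56545) - 39450)) = (-8942 + 152985) + (84705 - ((-581 + 56545) - 39450)) = 144043 + (84705 - (55964 - 39450)) = 144043 + (84705 - 1*16514) = 144043 + (84705 - 16514) = 144043 + 68191 = 212234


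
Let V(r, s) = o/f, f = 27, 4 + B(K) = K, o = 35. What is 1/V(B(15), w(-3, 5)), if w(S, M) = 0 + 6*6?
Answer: 27/35 ≈ 0.77143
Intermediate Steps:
w(S, M) = 36 (w(S, M) = 0 + 36 = 36)
B(K) = -4 + K
V(r, s) = 35/27
1/V(B(15), w(-3, 5)) = 1/(35/27) = 27/35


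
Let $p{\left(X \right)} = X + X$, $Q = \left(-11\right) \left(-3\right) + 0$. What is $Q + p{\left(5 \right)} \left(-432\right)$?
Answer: $-4287$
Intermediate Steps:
$Q = 33$ ($Q = 33 + 0 = 33$)
$p{\left(X \right)} = 2 X$
$Q + p{\left(5 \right)} \left(-432\right) = 33 + 2 \cdot 5 \left(-432\right) = 33 + 10 \left(-432\right) = 33 - 4320 = -4287$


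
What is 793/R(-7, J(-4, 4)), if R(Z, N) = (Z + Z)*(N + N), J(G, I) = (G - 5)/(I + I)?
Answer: 1586/63 ≈ 25.175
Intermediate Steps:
J(G, I) = (-5 + G)/(2*I) (J(G, I) = (-5 + G)/((2*I)) = (-5 + G)*(1/(2*I)) = (-5 + G)/(2*I))
R(Z, N) = 4*N*Z (R(Z, N) = (2*Z)*(2*N) = 4*N*Z)
793/R(-7, J(-4, 4)) = 793/((4*((½)*(-5 - 4)/4)*(-7))) = 793/((4*((½)*(¼)*(-9))*(-7))) = 793/((4*(-9/8)*(-7))) = 793/(63/2) = 793*(2/63) = 1586/63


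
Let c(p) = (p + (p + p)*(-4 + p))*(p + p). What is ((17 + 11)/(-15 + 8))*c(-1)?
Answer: 72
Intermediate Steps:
c(p) = 2*p*(p + 2*p*(-4 + p)) (c(p) = (p + (2*p)*(-4 + p))*(2*p) = (p + 2*p*(-4 + p))*(2*p) = 2*p*(p + 2*p*(-4 + p)))
((17 + 11)/(-15 + 8))*c(-1) = ((17 + 11)/(-15 + 8))*((-1)²*(-14 + 4*(-1))) = (28/(-7))*(1*(-14 - 4)) = (28*(-⅐))*(1*(-18)) = -4*(-18) = 72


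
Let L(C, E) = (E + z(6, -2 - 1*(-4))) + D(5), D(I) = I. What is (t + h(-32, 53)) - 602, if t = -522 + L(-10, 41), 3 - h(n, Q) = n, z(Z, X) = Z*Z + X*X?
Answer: -1003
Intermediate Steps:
z(Z, X) = X² + Z² (z(Z, X) = Z² + X² = X² + Z²)
h(n, Q) = 3 - n
L(C, E) = 45 + E (L(C, E) = (E + ((-2 - 1*(-4))² + 6²)) + 5 = (E + ((-2 + 4)² + 36)) + 5 = (E + (2² + 36)) + 5 = (E + (4 + 36)) + 5 = (E + 40) + 5 = (40 + E) + 5 = 45 + E)
t = -436 (t = -522 + (45 + 41) = -522 + 86 = -436)
(t + h(-32, 53)) - 602 = (-436 + (3 - 1*(-32))) - 602 = (-436 + (3 + 32)) - 602 = (-436 + 35) - 602 = -401 - 602 = -1003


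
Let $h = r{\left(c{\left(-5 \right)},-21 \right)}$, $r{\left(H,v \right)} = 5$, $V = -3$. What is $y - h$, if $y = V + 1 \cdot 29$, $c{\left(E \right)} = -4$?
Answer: $21$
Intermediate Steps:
$h = 5$
$y = 26$ ($y = -3 + 1 \cdot 29 = -3 + 29 = 26$)
$y - h = 26 - 5 = 21$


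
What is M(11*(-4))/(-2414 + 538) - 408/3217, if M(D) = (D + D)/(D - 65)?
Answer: -20928142/164456257 ≈ -0.12726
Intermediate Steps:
M(D) = 2*D/(-65 + D) (M(D) = (2*D)/(-65 + D) = 2*D/(-65 + D))
M(11*(-4))/(-2414 + 538) - 408/3217 = (2*(11*(-4))/(-65 + 11*(-4)))/(-2414 + 538) - 408/3217 = (2*(-44)/(-65 - 44))/(-1876) - 408*1/3217 = (2*(-44)/(-109))*(-1/1876) - 408/3217 = (2*(-44)*(-1/109))*(-1/1876) - 408/3217 = (88/109)*(-1/1876) - 408/3217 = -22/51121 - 408/3217 = -20928142/164456257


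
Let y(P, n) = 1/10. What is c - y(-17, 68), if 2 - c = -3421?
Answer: 34229/10 ≈ 3422.9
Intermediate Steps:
y(P, n) = 1/10
c = 3423 (c = 2 - 1*(-3421) = 2 + 3421 = 3423)
c - y(-17, 68) = 3423 - 1*1/10 = 3423 - 1/10 = 34229/10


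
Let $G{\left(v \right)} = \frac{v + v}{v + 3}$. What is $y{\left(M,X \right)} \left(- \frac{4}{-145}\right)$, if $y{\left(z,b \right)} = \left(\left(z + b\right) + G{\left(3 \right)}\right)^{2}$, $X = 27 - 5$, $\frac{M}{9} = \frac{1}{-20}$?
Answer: $\frac{203401}{14500} \approx 14.028$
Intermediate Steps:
$M = - \frac{9}{20}$ ($M = \frac{9}{-20} = 9 \left(- \frac{1}{20}\right) = - \frac{9}{20} \approx -0.45$)
$G{\left(v \right)} = \frac{2 v}{3 + v}$
$X = 22$ ($X = 27 - 5 = 22$)
$y{\left(z,b \right)} = \left(1 + b + z\right)^{2}$ ($y{\left(z,b \right)} = \left(\left(z + b\right) + 2 \cdot 3 \frac{1}{3 + 3}\right)^{2} = \left(\left(b + z\right) + 2 \cdot 3 \cdot \frac{1}{6}\right)^{2} = \left(\left(b + z\right) + 1\right)^{2} = \left(1 + b + z\right)^{2}$)
$y{\left(M,X \right)} \left(- \frac{4}{-145}\right) = \left(1 + 22 - \frac{9}{20}\right)^{2} \left(- \frac{4}{-145}\right) = \left(\frac{451}{20}\right)^{2} \left(\left(-4\right) \left(- \frac{1}{145}\right)\right) = \frac{203401}{400} \cdot \frac{4}{145} = \frac{203401}{14500}$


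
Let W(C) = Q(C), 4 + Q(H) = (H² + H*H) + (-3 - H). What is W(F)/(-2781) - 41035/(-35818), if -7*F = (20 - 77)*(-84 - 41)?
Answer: -3632828651261/4880883042 ≈ -744.30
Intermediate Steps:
F = -7125/7 (F = -(20 - 77)*(-84 - 41)/7 = -(-57)*(-125)/7 = -⅐*7125 = -7125/7 ≈ -1017.9)
Q(H) = -7 - H + 2*H² (Q(H) = -4 + ((H² + H*H) + (-3 - H)) = -4 + ((H² + H²) + (-3 - H)) = -4 + (2*H² + (-3 - H)) = -4 + (-3 - H + 2*H²) = -7 - H + 2*H²)
W(C) = -7 - C + 2*C²
W(F)/(-2781) - 41035/(-35818) = (-7 - 1*(-7125/7) + 2*(-7125/7)²)/(-2781) - 41035/(-35818) = (-7 + 7125/7 + 2*(50765625/49))*(-1/2781) - 41035*(-1/35818) = (-7 + 7125/7 + 101531250/49)*(-1/2781) + 41035/35818 = (101580782/49)*(-1/2781) + 41035/35818 = -101580782/136269 + 41035/35818 = -3632828651261/4880883042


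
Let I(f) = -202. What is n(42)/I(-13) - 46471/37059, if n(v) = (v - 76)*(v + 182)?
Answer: 136427101/3742959 ≈ 36.449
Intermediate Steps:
n(v) = (-76 + v)*(182 + v)
n(42)/I(-13) - 46471/37059 = (-13832 + 42**2 + 106*42)/(-202) - 46471/37059 = (-13832 + 1764 + 4452)*(-1/202) - 46471*1/37059 = -7616*(-1/202) - 46471/37059 = 3808/101 - 46471/37059 = 136427101/3742959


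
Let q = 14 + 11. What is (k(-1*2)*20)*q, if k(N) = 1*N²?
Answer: 2000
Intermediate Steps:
k(N) = N²
q = 25
(k(-1*2)*20)*q = ((-1*2)²*20)*25 = ((-2)²*20)*25 = (4*20)*25 = 80*25 = 2000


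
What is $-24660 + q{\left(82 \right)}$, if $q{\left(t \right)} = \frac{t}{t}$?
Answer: $-24659$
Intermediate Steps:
$q{\left(t \right)} = 1$
$-24660 + q{\left(82 \right)} = -24660 + 1 = -24659$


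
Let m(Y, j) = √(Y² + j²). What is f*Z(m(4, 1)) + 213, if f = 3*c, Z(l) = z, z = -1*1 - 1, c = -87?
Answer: 735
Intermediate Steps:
z = -2 (z = -1 - 1 = -2)
Z(l) = -2
f = -261 (f = 3*(-87) = -261)
f*Z(m(4, 1)) + 213 = -261*(-2) + 213 = 522 + 213 = 735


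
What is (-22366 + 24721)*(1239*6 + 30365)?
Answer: 89016645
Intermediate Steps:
(-22366 + 24721)*(1239*6 + 30365) = 2355*(7434 + 30365) = 2355*37799 = 89016645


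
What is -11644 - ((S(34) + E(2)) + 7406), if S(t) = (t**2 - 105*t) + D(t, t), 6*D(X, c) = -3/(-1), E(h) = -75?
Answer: -33123/2 ≈ -16562.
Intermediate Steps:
D(X, c) = 1/2 (D(X, c) = (-3/(-1))/6 = (-3*(-1))/6 = (1/6)*3 = 1/2)
S(t) = 1/2 + t**2 - 105*t (S(t) = (t**2 - 105*t) + 1/2 = 1/2 + t**2 - 105*t)
-11644 - ((S(34) + E(2)) + 7406) = -11644 - (((1/2 + 34**2 - 105*34) - 75) + 7406) = -11644 - (((1/2 + 1156 - 3570) - 75) + 7406) = -11644 - ((-4827/2 - 75) + 7406) = -11644 - (-4977/2 + 7406) = -11644 - 1*9835/2 = -11644 - 9835/2 = -33123/2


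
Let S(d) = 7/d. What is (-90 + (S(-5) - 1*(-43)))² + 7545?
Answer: 247189/25 ≈ 9887.6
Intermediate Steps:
(-90 + (S(-5) - 1*(-43)))² + 7545 = (-90 + (7/(-5) - 1*(-43)))² + 7545 = (-90 + (7*(-⅕) + 43))² + 7545 = (-90 + (-7/5 + 43))² + 7545 = (-90 + 208/5)² + 7545 = (-242/5)² + 7545 = 58564/25 + 7545 = 247189/25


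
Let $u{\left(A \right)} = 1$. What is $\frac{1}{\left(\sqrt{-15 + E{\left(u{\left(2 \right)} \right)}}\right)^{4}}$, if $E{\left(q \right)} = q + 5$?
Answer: $\frac{1}{81} \approx 0.012346$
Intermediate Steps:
$E{\left(q \right)} = 5 + q$
$\frac{1}{\left(\sqrt{-15 + E{\left(u{\left(2 \right)} \right)}}\right)^{4}} = \frac{1}{\left(\sqrt{-15 + \left(5 + 1\right)}\right)^{4}} = \frac{1}{\left(\sqrt{-15 + 6}\right)^{4}} = \frac{1}{\left(\sqrt{-9}\right)^{4}} = \frac{1}{\left(3 i\right)^{4}} = \frac{1}{81}$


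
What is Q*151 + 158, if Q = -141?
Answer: -21133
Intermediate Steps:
Q*151 + 158 = -141*151 + 158 = -21291 + 158 = -21133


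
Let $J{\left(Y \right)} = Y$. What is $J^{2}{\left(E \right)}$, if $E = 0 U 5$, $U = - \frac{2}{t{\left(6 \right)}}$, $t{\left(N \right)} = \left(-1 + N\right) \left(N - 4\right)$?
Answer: $0$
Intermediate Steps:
$t{\left(N \right)} = \left(-1 + N\right) \left(-4 + N\right)$
$U = - \frac{1}{5}$ ($U = - \frac{2}{4 + 6^{2} - 30} = - \frac{2}{4 + 36 - 30} = - \frac{2}{10} = \left(-2\right) \frac{1}{10} = - \frac{1}{5} \approx -0.2$)
$E = 0$ ($E = 0 \left(- \frac{1}{5}\right) 5 = 0 \cdot 5 = 0$)
$J^{2}{\left(E \right)} = 0^{2} = 0$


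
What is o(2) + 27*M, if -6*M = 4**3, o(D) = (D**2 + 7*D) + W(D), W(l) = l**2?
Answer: -266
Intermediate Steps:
o(D) = 2*D**2 + 7*D (o(D) = (D**2 + 7*D) + D**2 = 2*D**2 + 7*D)
M = -32/3 (M = -1/6*4**3 = -1/6*64 = -32/3 ≈ -10.667)
o(2) + 27*M = 2*(7 + 2*2) + 27*(-32/3) = 2*(7 + 4) - 288 = 2*11 - 288 = 22 - 288 = -266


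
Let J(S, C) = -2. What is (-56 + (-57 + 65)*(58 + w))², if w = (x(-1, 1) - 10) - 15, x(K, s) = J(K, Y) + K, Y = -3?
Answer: 33856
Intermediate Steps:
x(K, s) = -2 + K
w = -28 (w = ((-2 - 1) - 10) - 15 = (-3 - 10) - 15 = -13 - 15 = -28)
(-56 + (-57 + 65)*(58 + w))² = (-56 + (-57 + 65)*(58 - 28))² = (-56 + 8*30)² = (-56 + 240)² = 184² = 33856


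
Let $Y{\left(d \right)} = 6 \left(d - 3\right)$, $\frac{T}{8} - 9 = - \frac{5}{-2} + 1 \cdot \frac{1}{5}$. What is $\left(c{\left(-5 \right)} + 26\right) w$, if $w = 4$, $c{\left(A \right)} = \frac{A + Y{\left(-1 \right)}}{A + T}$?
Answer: $\frac{45492}{443} \approx 102.69$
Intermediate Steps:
$T = \frac{468}{5}$ ($T = 72 + 8 \left(- \frac{5}{-2} + 1 \cdot \frac{1}{5}\right) = 72 + 8 \left(\left(-5\right) \left(- \frac{1}{2}\right) + 1 \cdot \frac{1}{5}\right) = 72 + 8 \left(\frac{5}{2} + \frac{1}{5}\right) = 72 + 8 \cdot \frac{27}{10} = 72 + \frac{108}{5} = \frac{468}{5} \approx 93.6$)
$Y{\left(d \right)} = -18 + 6 d$ ($Y{\left(d \right)} = 6 \left(-3 + d\right) = -18 + 6 d$)
$c{\left(A \right)} = \frac{-24 + A}{\frac{468}{5} + A}$ ($c{\left(A \right)} = \frac{A + \left(-18 + 6 \left(-1\right)\right)}{A + \frac{468}{5}} = \frac{A - 24}{\frac{468}{5} + A} = \frac{-24 + A}{\frac{468}{5} + A}$)
$\left(c{\left(-5 \right)} + 26\right) w = \left(\frac{5 \left(-24 - 5\right)}{468 + 5 \left(-5\right)} + 26\right) 4 = \left(5 \frac{1}{468 - 25} \left(-29\right) + 26\right) 4 = \left(5 \cdot \frac{1}{443} \left(-29\right) + 26\right) 4 = \left(- \frac{145}{443} + 26\right) 4 = \frac{11373}{443} \cdot 4 = \frac{45492}{443}$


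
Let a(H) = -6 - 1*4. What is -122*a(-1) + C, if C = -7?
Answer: 1213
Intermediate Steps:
a(H) = -10 (a(H) = -6 - 4 = -10)
-122*a(-1) + C = -122*(-10) - 7 = 1220 - 7 = 1213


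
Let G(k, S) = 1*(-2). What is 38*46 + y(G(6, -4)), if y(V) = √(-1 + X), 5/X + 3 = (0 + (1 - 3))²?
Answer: 1750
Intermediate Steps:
X = 5 (X = 5/(-3 + (0 + (1 - 3))²) = 5/(-3 + (0 - 2)²) = 5/(-3 + (-2)²) = 5/(-3 + 4) = 5/1 = 5*1 = 5)
G(k, S) = -2
y(V) = 2 (y(V) = √(-1 + 5) = √4 = 2)
38*46 + y(G(6, -4)) = 38*46 + 2 = 1748 + 2 = 1750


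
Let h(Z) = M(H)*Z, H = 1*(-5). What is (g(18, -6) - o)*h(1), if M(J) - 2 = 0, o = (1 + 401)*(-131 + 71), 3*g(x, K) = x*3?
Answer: 48276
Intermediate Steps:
g(x, K) = x (g(x, K) = (x*3)/3 = (3*x)/3 = x)
H = -5
o = -24120 (o = 402*(-60) = -24120)
M(J) = 2 (M(J) = 2 + 0 = 2)
h(Z) = 2*Z
(g(18, -6) - o)*h(1) = (18 - 1*(-24120))*(2*1) = (18 + 24120)*2 = 24138*2 = 48276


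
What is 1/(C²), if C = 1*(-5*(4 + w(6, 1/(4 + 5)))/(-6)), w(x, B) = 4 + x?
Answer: 9/1225 ≈ 0.0073469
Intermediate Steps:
C = 35/3 (C = 1*(-5*(4 + (4 + 6))/(-6)) = 1*(-5*(4 + 10)*(-⅙)) = 1*(-5*14*(-⅙)) = 1*(-70*(-⅙)) = 1*(35/3) = 35/3 ≈ 11.667)
1/(C²) = 1/((35/3)²) = 1/(1225/9) = 9/1225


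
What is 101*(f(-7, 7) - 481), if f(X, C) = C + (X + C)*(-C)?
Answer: -47874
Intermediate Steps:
f(X, C) = C - C*(C + X) (f(X, C) = C + (C + X)*(-C) = C - C*(C + X))
101*(f(-7, 7) - 481) = 101*(7*(1 - 1*7 - 1*(-7)) - 481) = 101*(7*(1 - 7 + 7) - 481) = 101*(7*1 - 481) = 101*(7 - 481) = 101*(-474) = -47874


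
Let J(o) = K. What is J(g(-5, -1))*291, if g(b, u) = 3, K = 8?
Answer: 2328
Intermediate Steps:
J(o) = 8
J(g(-5, -1))*291 = 8*291 = 2328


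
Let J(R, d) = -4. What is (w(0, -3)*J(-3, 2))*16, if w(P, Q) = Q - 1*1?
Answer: 256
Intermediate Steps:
w(P, Q) = -1 + Q (w(P, Q) = Q - 1 = -1 + Q)
(w(0, -3)*J(-3, 2))*16 = ((-1 - 3)*(-4))*16 = -4*(-4)*16 = 16*16 = 256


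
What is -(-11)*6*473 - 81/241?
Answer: 7523457/241 ≈ 31218.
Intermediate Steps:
-(-11)*6*473 - 81/241 = -1*(-66)*473 - 81*1/241 = 66*473 - 81/241 = 31218 - 81/241 = 7523457/241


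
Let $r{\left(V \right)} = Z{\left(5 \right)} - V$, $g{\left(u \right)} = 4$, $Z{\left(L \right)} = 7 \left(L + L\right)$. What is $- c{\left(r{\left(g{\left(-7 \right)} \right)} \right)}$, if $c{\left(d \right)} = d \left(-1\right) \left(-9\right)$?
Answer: $-594$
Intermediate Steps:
$Z{\left(L \right)} = 14 L$ ($Z{\left(L \right)} = 7 \cdot 2 L = 14 L$)
$r{\left(V \right)} = 70 - V$ ($r{\left(V \right)} = 14 \cdot 5 - V = 70 - V$)
$c{\left(d \right)} = 9 d$ ($c{\left(d \right)} = - d \left(-9\right) = 9 d$)
$- c{\left(r{\left(g{\left(-7 \right)} \right)} \right)} = - 9 \left(70 - 4\right) = - 9 \cdot 66 = \left(-1\right) 594 = -594$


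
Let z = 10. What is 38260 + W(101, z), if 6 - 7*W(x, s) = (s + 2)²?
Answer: 267682/7 ≈ 38240.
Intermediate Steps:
W(x, s) = 6/7 - (2 + s)²/7 (W(x, s) = 6/7 - (s + 2)²/7 = 6/7 - (2 + s)²/7)
38260 + W(101, z) = 38260 + (6/7 - (2 + 10)²/7) = 38260 + (6/7 - ⅐*12²) = 38260 + (6/7 - ⅐*144) = 38260 + (6/7 - 144/7) = 38260 - 138/7 = 267682/7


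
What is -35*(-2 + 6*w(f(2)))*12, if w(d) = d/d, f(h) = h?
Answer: -1680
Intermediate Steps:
w(d) = 1
-35*(-2 + 6*w(f(2)))*12 = -35*(-2 + 6*1)*12 = -35*(-2 + 6)*12 = -35*4*12 = -140*12 = -1680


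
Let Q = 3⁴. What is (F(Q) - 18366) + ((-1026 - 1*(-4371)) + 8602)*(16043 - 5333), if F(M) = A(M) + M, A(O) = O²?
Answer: 127940646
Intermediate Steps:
Q = 81
F(M) = M + M² (F(M) = M² + M = M + M²)
(F(Q) - 18366) + ((-1026 - 1*(-4371)) + 8602)*(16043 - 5333) = (81*(1 + 81) - 18366) + ((-1026 - 1*(-4371)) + 8602)*(16043 - 5333) = (81*82 - 18366) + ((-1026 + 4371) + 8602)*10710 = (6642 - 18366) + (3345 + 8602)*10710 = -11724 + 11947*10710 = -11724 + 127952370 = 127940646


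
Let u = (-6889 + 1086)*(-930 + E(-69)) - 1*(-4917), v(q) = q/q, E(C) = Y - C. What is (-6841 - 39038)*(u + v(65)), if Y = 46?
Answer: -217207840077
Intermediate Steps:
E(C) = 46 - C
v(q) = 1
u = 4734362 (u = (-6889 + 1086)*(-930 + (46 - 1*(-69))) - 1*(-4917) = -5803*(-930 + (46 + 69)) + 4917 = -5803*(-930 + 115) + 4917 = -5803*(-815) + 4917 = 4729445 + 4917 = 4734362)
(-6841 - 39038)*(u + v(65)) = (-6841 - 39038)*(4734362 + 1) = -45879*4734363 = -217207840077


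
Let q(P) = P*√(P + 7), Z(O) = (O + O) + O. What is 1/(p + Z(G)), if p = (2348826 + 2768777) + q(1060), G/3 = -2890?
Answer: 5091593/25923120396449 - 1060*√1067/25923120396449 ≈ 1.9508e-7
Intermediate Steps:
G = -8670 (G = 3*(-2890) = -8670)
Z(O) = 3*O (Z(O) = 2*O + O = 3*O)
q(P) = P*√(7 + P)
p = 5117603 + 1060*√1067 (p = (2348826 + 2768777) + 1060*√(7 + 1060) = 5117603 + 1060*√1067 ≈ 5.1522e+6)
1/(p + Z(G)) = 1/((5117603 + 1060*√1067) + 3*(-8670)) = 1/((5117603 + 1060*√1067) - 26010) = 1/(5091593 + 1060*√1067)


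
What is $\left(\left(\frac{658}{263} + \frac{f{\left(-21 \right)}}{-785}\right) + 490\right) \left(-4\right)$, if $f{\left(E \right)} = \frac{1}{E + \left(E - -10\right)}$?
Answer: $- \frac{3253743623}{1651640} \approx -1970.0$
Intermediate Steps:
$f{\left(E \right)} = \frac{1}{10 + 2 E}$ ($f{\left(E \right)} = \frac{1}{E + \left(E + 10\right)} = \frac{1}{E + \left(10 + E\right)} = \frac{1}{10 + 2 E}$)
$\left(\left(\frac{658}{263} + \frac{f{\left(-21 \right)}}{-785}\right) + 490\right) \left(-4\right) = \left(\left(\frac{658}{263} + \frac{\frac{1}{2} \frac{1}{5 - 21}}{-785}\right) + 490\right) \left(-4\right) = \left(\left(658 \cdot \frac{1}{263} + \frac{1}{2 \left(-16\right)} \left(- \frac{1}{785}\right)\right) + 490\right) \left(-4\right) = \left(\left(\frac{658}{263} + \frac{1}{2} \left(- \frac{1}{16}\right) \left(- \frac{1}{785}\right)\right) + 490\right) \left(-4\right) = \left(\left(\frac{658}{263} - - \frac{1}{25120}\right) + 490\right) \left(-4\right) = \left(\left(\frac{658}{263} + \frac{1}{25120}\right) + 490\right) \left(-4\right) = \left(\frac{16529223}{6606560} + 490\right) \left(-4\right) = \frac{3253743623}{6606560} \left(-4\right) = - \frac{3253743623}{1651640}$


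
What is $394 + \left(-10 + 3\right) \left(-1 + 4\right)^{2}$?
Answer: $331$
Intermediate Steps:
$394 + \left(-10 + 3\right) \left(-1 + 4\right)^{2} = 394 - 7 \cdot 3^{2} = 394 - 63 = 331$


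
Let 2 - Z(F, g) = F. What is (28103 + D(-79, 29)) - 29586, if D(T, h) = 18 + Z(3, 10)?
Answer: -1466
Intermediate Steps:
Z(F, g) = 2 - F
D(T, h) = 17 (D(T, h) = 18 + (2 - 1*3) = 18 + (2 - 3) = 18 - 1 = 17)
(28103 + D(-79, 29)) - 29586 = (28103 + 17) - 29586 = 28120 - 29586 = -1466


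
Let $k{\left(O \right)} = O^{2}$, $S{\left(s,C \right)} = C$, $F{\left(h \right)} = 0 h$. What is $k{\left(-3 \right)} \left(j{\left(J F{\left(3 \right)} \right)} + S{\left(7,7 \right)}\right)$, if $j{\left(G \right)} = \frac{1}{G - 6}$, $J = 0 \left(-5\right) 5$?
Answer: $\frac{123}{2} \approx 61.5$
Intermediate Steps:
$J = 0$ ($J = 0 \cdot 5 = 0$)
$F{\left(h \right)} = 0$
$j{\left(G \right)} = \frac{1}{-6 + G}$
$k{\left(-3 \right)} \left(j{\left(J F{\left(3 \right)} \right)} + S{\left(7,7 \right)}\right) = \left(-3\right)^{2} \left(\frac{1}{-6 + 0 \cdot 0} + 7\right) = 9 \left(\frac{1}{-6 + 0} + 7\right) = 9 \left(\frac{1}{-6} + 7\right) = 9 \left(- \frac{1}{6} + 7\right) = 9 \cdot \frac{41}{6} = \frac{123}{2}$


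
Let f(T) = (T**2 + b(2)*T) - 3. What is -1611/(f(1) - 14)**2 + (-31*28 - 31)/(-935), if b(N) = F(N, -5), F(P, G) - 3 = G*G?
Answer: -152981/14960 ≈ -10.226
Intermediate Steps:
F(P, G) = 3 + G**2 (F(P, G) = 3 + G*G = 3 + G**2)
b(N) = 28 (b(N) = 3 + (-5)**2 = 3 + 25 = 28)
f(T) = -3 + T**2 + 28*T (f(T) = (T**2 + 28*T) - 3 = -3 + T**2 + 28*T)
-1611/(f(1) - 14)**2 + (-31*28 - 31)/(-935) = -1611/((-3 + 1**2 + 28*1) - 14)**2 + (-31*28 - 31)/(-935) = -1611/((-3 + 1 + 28) - 14)**2 + (-868 - 31)*(-1/935) = -1611/(26 - 14)**2 - 899*(-1/935) = -1611/(12**2) + 899/935 = -1611/144 + 899/935 = -1611*1/144 + 899/935 = -179/16 + 899/935 = -152981/14960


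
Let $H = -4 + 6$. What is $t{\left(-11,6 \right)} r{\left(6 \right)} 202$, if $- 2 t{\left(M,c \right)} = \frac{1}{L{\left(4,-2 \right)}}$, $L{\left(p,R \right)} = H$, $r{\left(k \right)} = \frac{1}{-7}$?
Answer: $\frac{101}{14} \approx 7.2143$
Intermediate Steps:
$r{\left(k \right)} = - \frac{1}{7}$
$H = 2$
$L{\left(p,R \right)} = 2$
$t{\left(M,c \right)} = - \frac{1}{4}$ ($t{\left(M,c \right)} = - \frac{1}{2 \cdot 2} = \left(- \frac{1}{2}\right) \frac{1}{2} = - \frac{1}{4}$)
$t{\left(-11,6 \right)} r{\left(6 \right)} 202 = \left(- \frac{1}{4}\right) \left(- \frac{1}{7}\right) 202 = \frac{1}{28} \cdot 202 = \frac{101}{14}$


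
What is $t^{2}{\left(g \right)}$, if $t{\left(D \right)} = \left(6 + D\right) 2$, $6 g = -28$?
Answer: $\frac{64}{9} \approx 7.1111$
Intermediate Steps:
$g = - \frac{14}{3}$ ($g = \frac{1}{6} \left(-28\right) = - \frac{14}{3} \approx -4.6667$)
$t{\left(D \right)} = 12 + 2 D$
$t^{2}{\left(g \right)} = \left(12 + 2 \left(- \frac{14}{3}\right)\right)^{2} = \left(12 - \frac{28}{3}\right)^{2} = \left(\frac{8}{3}\right)^{2} = \frac{64}{9}$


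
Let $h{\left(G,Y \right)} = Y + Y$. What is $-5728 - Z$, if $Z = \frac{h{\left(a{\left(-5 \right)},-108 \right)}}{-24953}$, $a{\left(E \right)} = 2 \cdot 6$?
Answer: $- \frac{142931000}{24953} \approx -5728.0$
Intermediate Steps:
$a{\left(E \right)} = 12$
$h{\left(G,Y \right)} = 2 Y$
$Z = \frac{216}{24953}$ ($Z = \frac{2 \left(-108\right)}{-24953} = \left(-216\right) \left(- \frac{1}{24953}\right) = \frac{216}{24953} \approx 0.0086563$)
$-5728 - Z = -5728 - \frac{216}{24953} = - \frac{142931000}{24953}$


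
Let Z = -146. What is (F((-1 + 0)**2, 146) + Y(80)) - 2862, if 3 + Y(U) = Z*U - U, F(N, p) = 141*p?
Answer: 5961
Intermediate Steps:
Y(U) = -3 - 147*U (Y(U) = -3 + (-146*U - U) = -3 - 147*U)
(F((-1 + 0)**2, 146) + Y(80)) - 2862 = (141*146 + (-3 - 147*80)) - 2862 = (20586 + (-3 - 11760)) - 2862 = (20586 - 11763) - 2862 = 8823 - 2862 = 5961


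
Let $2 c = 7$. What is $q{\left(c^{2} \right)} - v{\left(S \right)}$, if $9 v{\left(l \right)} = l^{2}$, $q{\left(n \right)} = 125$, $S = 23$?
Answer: $\frac{596}{9} \approx 66.222$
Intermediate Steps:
$c = \frac{7}{2}$ ($c = \frac{1}{2} \cdot 7 = \frac{7}{2} \approx 3.5$)
$v{\left(l \right)} = \frac{l^{2}}{9}$
$q{\left(c^{2} \right)} - v{\left(S \right)} = 125 - \frac{23^{2}}{9} = 125 - \frac{1}{9} \cdot 529 = 125 - \frac{529}{9} = \frac{596}{9}$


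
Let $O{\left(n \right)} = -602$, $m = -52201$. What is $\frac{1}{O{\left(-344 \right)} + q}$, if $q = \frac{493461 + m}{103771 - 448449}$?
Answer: $- \frac{172339}{103968708} \approx -0.0016576$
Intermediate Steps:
$q = - \frac{220630}{172339}$ ($q = \frac{493461 - 52201}{103771 - 448449} = \frac{441260}{-344678} = 441260 \left(- \frac{1}{344678}\right) = - \frac{220630}{172339} \approx -1.2802$)
$\frac{1}{O{\left(-344 \right)} + q} = \frac{1}{-602 - \frac{220630}{172339}} = \frac{1}{- \frac{103968708}{172339}} = - \frac{172339}{103968708}$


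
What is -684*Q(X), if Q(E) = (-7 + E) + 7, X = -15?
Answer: 10260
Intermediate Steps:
Q(E) = E
-684*Q(X) = -684*(-15) = 10260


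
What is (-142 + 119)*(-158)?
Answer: 3634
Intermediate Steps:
(-142 + 119)*(-158) = -23*(-158) = 3634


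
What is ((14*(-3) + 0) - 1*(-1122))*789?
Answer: 852120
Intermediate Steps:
((14*(-3) + 0) - 1*(-1122))*789 = ((-42 + 0) + 1122)*789 = (-42 + 1122)*789 = 1080*789 = 852120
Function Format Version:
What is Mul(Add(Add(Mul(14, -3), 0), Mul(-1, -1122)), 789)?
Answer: 852120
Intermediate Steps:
Mul(Add(Add(Mul(14, -3), 0), Mul(-1, -1122)), 789) = Mul(Add(Add(-42, 0), 1122), 789) = Mul(Add(-42, 1122), 789) = Mul(1080, 789) = 852120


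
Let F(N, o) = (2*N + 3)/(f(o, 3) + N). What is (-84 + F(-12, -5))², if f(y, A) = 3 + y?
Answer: 27225/4 ≈ 6806.3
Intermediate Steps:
F(N, o) = (3 + 2*N)/(3 + N + o) (F(N, o) = (2*N + 3)/((3 + o) + N) = (3 + 2*N)/(3 + N + o))
(-84 + F(-12, -5))² = (-84 + (3 + 2*(-12))/(3 - 12 - 5))² = (-84 + (3 - 24)/(-14))² = (-84 - 1/14*(-21))² = (-84 + 3/2)² = (-165/2)² = 27225/4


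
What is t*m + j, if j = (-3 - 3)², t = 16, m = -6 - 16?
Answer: -316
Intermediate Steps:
m = -22
j = 36 (j = (-6)² = 36)
t*m + j = 16*(-22) + 36 = -352 + 36 = -316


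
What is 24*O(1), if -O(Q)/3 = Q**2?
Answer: -72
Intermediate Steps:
O(Q) = -3*Q**2
24*O(1) = 24*(-3*1**2) = 24*(-3*1) = 24*(-3) = -72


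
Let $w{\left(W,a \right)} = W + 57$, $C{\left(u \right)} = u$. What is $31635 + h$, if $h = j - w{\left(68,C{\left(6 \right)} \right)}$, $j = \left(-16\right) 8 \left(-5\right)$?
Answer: $32150$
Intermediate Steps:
$w{\left(W,a \right)} = 57 + W$
$j = 640$ ($j = \left(-128\right) \left(-5\right) = 640$)
$h = 515$ ($h = 640 - \left(57 + 68\right) = 640 - 125 = 515$)
$31635 + h = 31635 + 515 = 32150$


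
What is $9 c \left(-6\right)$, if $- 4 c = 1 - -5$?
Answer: $81$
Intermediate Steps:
$c = - \frac{3}{2}$ ($c = - \frac{1 - -5}{4} = - \frac{1 + 5}{4} = \left(- \frac{1}{4}\right) 6 = - \frac{3}{2} \approx -1.5$)
$9 c \left(-6\right) = 9 \left(- \frac{3}{2}\right) \left(-6\right) = \left(- \frac{27}{2}\right) \left(-6\right) = 81$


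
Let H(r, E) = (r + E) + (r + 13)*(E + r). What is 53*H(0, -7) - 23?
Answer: -5217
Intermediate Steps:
H(r, E) = E + r + (13 + r)*(E + r) (H(r, E) = (E + r) + (13 + r)*(E + r) = E + r + (13 + r)*(E + r))
53*H(0, -7) - 23 = 53*(0**2 + 14*(-7) + 14*0 - 7*0) - 23 = 53*(0 - 98 + 0 + 0) - 23 = 53*(-98) - 23 = -5194 - 23 = -5217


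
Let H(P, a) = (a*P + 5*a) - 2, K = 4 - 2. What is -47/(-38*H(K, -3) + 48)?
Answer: -47/922 ≈ -0.050976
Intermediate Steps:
K = 2
H(P, a) = -2 + 5*a + P*a (H(P, a) = (P*a + 5*a) - 2 = (5*a + P*a) - 2 = -2 + 5*a + P*a)
-47/(-38*H(K, -3) + 48) = -47/(-38*(-2 + 5*(-3) + 2*(-3)) + 48) = -47/(-38*(-2 - 15 - 6) + 48) = -47/(-38*(-23) + 48) = -47/(874 + 48) = -47/922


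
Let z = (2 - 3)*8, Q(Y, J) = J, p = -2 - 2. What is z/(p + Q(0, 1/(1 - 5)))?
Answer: 32/17 ≈ 1.8824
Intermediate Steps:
p = -4
z = -8 (z = -1*8 = -8)
z/(p + Q(0, 1/(1 - 5))) = -8/(-4 + 1/(1 - 5)) = -8/(-4 + 1/(-4)) = -8/(-4 - ¼) = -8/(-17/4) = -4/17*(-8) = 32/17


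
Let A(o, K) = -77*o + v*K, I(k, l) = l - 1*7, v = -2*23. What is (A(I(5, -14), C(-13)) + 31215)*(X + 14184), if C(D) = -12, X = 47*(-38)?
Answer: 413894832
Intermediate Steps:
v = -46
X = -1786
I(k, l) = -7 + l (I(k, l) = l - 7 = -7 + l)
A(o, K) = -77*o - 46*K
(A(I(5, -14), C(-13)) + 31215)*(X + 14184) = ((-77*(-7 - 14) - 46*(-12)) + 31215)*(-1786 + 14184) = ((-77*(-21) + 552) + 31215)*12398 = ((1617 + 552) + 31215)*12398 = (2169 + 31215)*12398 = 33384*12398 = 413894832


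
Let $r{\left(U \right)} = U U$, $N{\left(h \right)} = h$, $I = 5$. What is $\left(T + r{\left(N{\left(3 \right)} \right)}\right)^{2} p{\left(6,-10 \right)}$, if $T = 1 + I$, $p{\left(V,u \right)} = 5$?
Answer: $1125$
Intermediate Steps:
$T = 6$ ($T = 1 + 5 = 6$)
$r{\left(U \right)} = U^{2}$
$\left(T + r{\left(N{\left(3 \right)} \right)}\right)^{2} p{\left(6,-10 \right)} = \left(6 + 3^{2}\right)^{2} \cdot 5 = \left(6 + 9\right)^{2} \cdot 5 = 15^{2} \cdot 5 = 225 \cdot 5 = 1125$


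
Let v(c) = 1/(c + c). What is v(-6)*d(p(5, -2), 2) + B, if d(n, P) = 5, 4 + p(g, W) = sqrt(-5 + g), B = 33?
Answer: 391/12 ≈ 32.583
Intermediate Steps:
p(g, W) = -4 + sqrt(-5 + g)
v(c) = 1/(2*c)
v(-6)*d(p(5, -2), 2) + B = ((1/2)/(-6))*5 + 33 = ((1/2)*(-1/6))*5 + 33 = -1/12*5 + 33 = -5/12 + 33 = 391/12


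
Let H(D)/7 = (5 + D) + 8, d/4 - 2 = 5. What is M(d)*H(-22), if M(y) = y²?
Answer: -49392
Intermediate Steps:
d = 28 (d = 8 + 4*5 = 8 + 20 = 28)
H(D) = 91 + 7*D (H(D) = 7*((5 + D) + 8) = 7*(13 + D) = 91 + 7*D)
M(d)*H(-22) = 28²*(91 + 7*(-22)) = 784*(91 - 154) = 784*(-63) = -49392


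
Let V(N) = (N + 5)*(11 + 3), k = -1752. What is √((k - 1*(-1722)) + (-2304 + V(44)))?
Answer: 4*I*√103 ≈ 40.596*I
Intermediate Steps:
V(N) = 70 + 14*N (V(N) = (5 + N)*14 = 70 + 14*N)
√((k - 1*(-1722)) + (-2304 + V(44))) = √((-1752 - 1*(-1722)) + (-2304 + (70 + 14*44))) = √((-1752 + 1722) + (-2304 + (70 + 616))) = √(-30 + (-2304 + 686)) = √(-30 - 1618) = √(-1648) = 4*I*√103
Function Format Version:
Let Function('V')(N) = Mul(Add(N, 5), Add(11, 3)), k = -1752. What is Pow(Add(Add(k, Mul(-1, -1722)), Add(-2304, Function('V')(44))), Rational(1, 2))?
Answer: Mul(4, I, Pow(103, Rational(1, 2))) ≈ Mul(40.596, I)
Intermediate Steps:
Function('V')(N) = Add(70, Mul(14, N)) (Function('V')(N) = Mul(Add(5, N), 14) = Add(70, Mul(14, N)))
Pow(Add(Add(k, Mul(-1, -1722)), Add(-2304, Function('V')(44))), Rational(1, 2)) = Pow(Add(Add(-1752, Mul(-1, -1722)), Add(-2304, Add(70, Mul(14, 44)))), Rational(1, 2)) = Pow(Add(Add(-1752, 1722), Add(-2304, Add(70, 616))), Rational(1, 2)) = Pow(Add(-30, Add(-2304, 686)), Rational(1, 2)) = Pow(Add(-30, -1618), Rational(1, 2)) = Pow(-1648, Rational(1, 2)) = Mul(4, I, Pow(103, Rational(1, 2)))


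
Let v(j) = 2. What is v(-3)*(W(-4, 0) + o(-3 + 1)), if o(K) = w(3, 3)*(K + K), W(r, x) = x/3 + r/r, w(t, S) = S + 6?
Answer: -70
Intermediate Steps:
w(t, S) = 6 + S
W(r, x) = 1 + x/3 (W(r, x) = x*(1/3) + 1 = x/3 + 1 = 1 + x/3)
o(K) = 18*K (o(K) = (6 + 3)*(K + K) = 9*(2*K) = 18*K)
v(-3)*(W(-4, 0) + o(-3 + 1)) = 2*((1 + (1/3)*0) + 18*(-3 + 1)) = 2*((1 + 0) + 18*(-2)) = 2*(1 - 36) = 2*(-35) = -70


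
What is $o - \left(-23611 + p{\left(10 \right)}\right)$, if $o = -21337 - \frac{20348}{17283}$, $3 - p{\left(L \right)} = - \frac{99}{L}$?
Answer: $\frac{390582433}{172830} \approx 2259.9$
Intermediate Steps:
$p{\left(L \right)} = 3 + \frac{99}{L}$ ($p{\left(L \right)} = 3 - - \frac{99}{L} = 3 + \frac{99}{L}$)
$o = - \frac{368787719}{17283}$ ($o = -21337 - 20348 \cdot \frac{1}{17283} = -21337 - \frac{20348}{17283} = - \frac{368787719}{17283} \approx -21338.0$)
$o - \left(-23611 + p{\left(10 \right)}\right) = - \frac{368787719}{17283} - \left(-23611 + \left(3 + \frac{99}{10}\right)\right) = - \frac{368787719}{17283} - \left(-23611 + \frac{129}{10}\right) = - \frac{368787719}{17283} - - \frac{235981}{10} = - \frac{368787719}{17283} + \frac{235981}{10} = \frac{390582433}{172830}$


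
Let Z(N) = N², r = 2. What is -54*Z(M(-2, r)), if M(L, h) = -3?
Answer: -486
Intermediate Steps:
-54*Z(M(-2, r)) = -54*(-3)² = -54*9 = -486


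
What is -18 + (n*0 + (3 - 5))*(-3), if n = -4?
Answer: -12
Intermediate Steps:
-18 + (n*0 + (3 - 5))*(-3) = -18 + (-4*0 + (3 - 5))*(-3) = -18 + (0 - 2)*(-3) = -18 - 2*(-3) = -18 + 6 = -12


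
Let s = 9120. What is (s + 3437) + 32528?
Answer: 45085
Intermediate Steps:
(s + 3437) + 32528 = (9120 + 3437) + 32528 = 12557 + 32528 = 45085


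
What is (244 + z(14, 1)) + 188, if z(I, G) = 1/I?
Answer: 6049/14 ≈ 432.07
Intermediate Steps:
(244 + z(14, 1)) + 188 = (244 + 1/14) + 188 = 3417/14 + 188 = 6049/14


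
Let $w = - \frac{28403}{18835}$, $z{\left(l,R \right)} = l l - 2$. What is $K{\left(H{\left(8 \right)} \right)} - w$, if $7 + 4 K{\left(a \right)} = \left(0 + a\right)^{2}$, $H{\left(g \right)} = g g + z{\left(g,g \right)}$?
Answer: $\frac{299006227}{75340} \approx 3968.8$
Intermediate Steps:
$z{\left(l,R \right)} = -2 + l^{2}$ ($z{\left(l,R \right)} = l^{2} - 2 = -2 + l^{2}$)
$H{\left(g \right)} = -2 + 2 g^{2}$ ($H{\left(g \right)} = g g + \left(-2 + g^{2}\right) = g^{2} + \left(-2 + g^{2}\right) = -2 + 2 g^{2}$)
$w = - \frac{28403}{18835}$ ($w = \left(-28403\right) \frac{1}{18835} = - \frac{28403}{18835} \approx -1.508$)
$K{\left(a \right)} = - \frac{7}{4} + \frac{a^{2}}{4}$ ($K{\left(a \right)} = - \frac{7}{4} + \frac{\left(0 + a\right)^{2}}{4} = - \frac{7}{4} + \frac{a^{2}}{4}$)
$K{\left(H{\left(8 \right)} \right)} - w = \left(- \frac{7}{4} + \frac{\left(-2 + 2 \cdot 8^{2}\right)^{2}}{4}\right) - - \frac{28403}{18835} = \left(- \frac{7}{4} + \frac{\left(-2 + 2 \cdot 64\right)^{2}}{4}\right) + \frac{28403}{18835} = \left(- \frac{7}{4} + \frac{\left(-2 + 128\right)^{2}}{4}\right) + \frac{28403}{18835} = \left(- \frac{7}{4} + \frac{126^{2}}{4}\right) + \frac{28403}{18835} = \left(- \frac{7}{4} + \frac{1}{4} \cdot 15876\right) + \frac{28403}{18835} = \left(- \frac{7}{4} + 3969\right) + \frac{28403}{18835} = \frac{15869}{4} + \frac{28403}{18835} = \frac{299006227}{75340}$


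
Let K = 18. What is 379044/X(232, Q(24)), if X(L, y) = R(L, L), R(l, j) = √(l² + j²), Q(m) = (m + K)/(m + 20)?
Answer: 94761*√2/116 ≈ 1155.3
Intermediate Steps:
Q(m) = (18 + m)/(20 + m) (Q(m) = (m + 18)/(m + 20) = (18 + m)/(20 + m))
R(l, j) = √(j² + l²)
X(L, y) = √2*√(L²) (X(L, y) = √(L² + L²) = √(2*L²) = √2*√(L²))
379044/X(232, Q(24)) = 379044/((√2*√(232²))) = 379044/((√2*√53824)) = 379044/((√2*232)) = 379044/((232*√2)) = 379044*(√2/464) = 94761*√2/116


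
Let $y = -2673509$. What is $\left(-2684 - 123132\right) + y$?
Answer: $-2799325$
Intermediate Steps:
$\left(-2684 - 123132\right) + y = \left(-2684 - 123132\right) - 2673509 = -125816 - 2673509 = -2799325$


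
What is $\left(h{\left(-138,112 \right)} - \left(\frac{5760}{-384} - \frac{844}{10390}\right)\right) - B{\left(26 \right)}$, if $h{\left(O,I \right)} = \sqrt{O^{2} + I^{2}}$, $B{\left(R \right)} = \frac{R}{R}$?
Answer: $\frac{73152}{5195} + 2 \sqrt{7897} \approx 191.81$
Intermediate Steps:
$B{\left(R \right)} = 1$
$h{\left(O,I \right)} = \sqrt{I^{2} + O^{2}}$
$\left(h{\left(-138,112 \right)} - \left(\frac{5760}{-384} - \frac{844}{10390}\right)\right) - B{\left(26 \right)} = \left(\sqrt{112^{2} + \left(-138\right)^{2}} - \left(\frac{5760}{-384} - \frac{844}{10390}\right)\right) - 1 = \left(\sqrt{12544 + 19044} - \left(5760 \left(- \frac{1}{384}\right) - \frac{422}{5195}\right)\right) - 1 = \left(\sqrt{31588} - \left(-15 - \frac{422}{5195}\right)\right) - 1 = \left(2 \sqrt{7897} - - \frac{78347}{5195}\right) - 1 = \left(2 \sqrt{7897} + \frac{78347}{5195}\right) - 1 = \left(\frac{78347}{5195} + 2 \sqrt{7897}\right) - 1 = \frac{73152}{5195} + 2 \sqrt{7897}$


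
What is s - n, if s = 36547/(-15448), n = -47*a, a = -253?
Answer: -183728715/15448 ≈ -11893.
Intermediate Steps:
n = 11891 (n = -47*(-253) = 11891)
s = -36547/15448 (s = 36547*(-1/15448) = -36547/15448 ≈ -2.3658)
s - n = -36547/15448 - 1*11891 = -36547/15448 - 11891 = -183728715/15448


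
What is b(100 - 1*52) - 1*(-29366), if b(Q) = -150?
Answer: 29216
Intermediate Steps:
b(100 - 1*52) - 1*(-29366) = -150 - 1*(-29366) = -150 + 29366 = 29216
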